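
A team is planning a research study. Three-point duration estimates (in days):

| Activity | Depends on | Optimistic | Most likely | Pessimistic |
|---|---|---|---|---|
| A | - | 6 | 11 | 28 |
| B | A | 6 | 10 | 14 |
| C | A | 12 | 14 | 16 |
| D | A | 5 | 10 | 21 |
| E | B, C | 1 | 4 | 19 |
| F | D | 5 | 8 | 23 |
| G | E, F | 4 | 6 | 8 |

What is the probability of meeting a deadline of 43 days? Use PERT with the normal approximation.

0.708

te_A = (6 + 4·11 + 28)/6 = 78/6 = 13; σ²_A = ((28−6)/6)² = 13.444
te_B = (6 + 4·10 + 14)/6 = 60/6 = 10; σ²_B = ((14−6)/6)² = 1.778
te_C = (12 + 4·14 + 16)/6 = 84/6 = 14; σ²_C = ((16−12)/6)² = 0.444
te_D = (5 + 4·10 + 21)/6 = 66/6 = 11; σ²_D = ((21−5)/6)² = 7.111
te_E = (1 + 4·4 + 19)/6 = 36/6 = 6; σ²_E = ((19−1)/6)² = 9.000
te_F = (5 + 4·8 + 23)/6 = 60/6 = 10; σ²_F = ((23−5)/6)² = 9.000
te_G = (4 + 4·6 + 8)/6 = 36/6 = 6; σ²_G = ((8−4)/6)² = 0.444

Forward pass:
ES_A = 0; EF_A = 13
ES_B = 13; EF_B = 13+10 = 23
ES_C = 13; EF_C = 13+14 = 27
ES_D = 13; EF_D = 13+11 = 24
ES_E = max(EF_B=23, EF_C=27) = 27; EF_E = 27+6 = 33
ES_F = 24; EF_F = 24+10 = 34
ES_G = max(EF_E=33, EF_F=34) = 34; EF_G = 34+6 = 40
Expected project duration μ = 40 days. Critical path: A → D → F → G.

Variance along critical path = 13.444 + 7.111 + 9.000 + 0.444 = 30.000; σ = √30.000 = 5.477 days.
Z = (43 − 40) / 5.477 = 0.548
P(T ≤ 43) = Φ(0.548) ≈ 0.708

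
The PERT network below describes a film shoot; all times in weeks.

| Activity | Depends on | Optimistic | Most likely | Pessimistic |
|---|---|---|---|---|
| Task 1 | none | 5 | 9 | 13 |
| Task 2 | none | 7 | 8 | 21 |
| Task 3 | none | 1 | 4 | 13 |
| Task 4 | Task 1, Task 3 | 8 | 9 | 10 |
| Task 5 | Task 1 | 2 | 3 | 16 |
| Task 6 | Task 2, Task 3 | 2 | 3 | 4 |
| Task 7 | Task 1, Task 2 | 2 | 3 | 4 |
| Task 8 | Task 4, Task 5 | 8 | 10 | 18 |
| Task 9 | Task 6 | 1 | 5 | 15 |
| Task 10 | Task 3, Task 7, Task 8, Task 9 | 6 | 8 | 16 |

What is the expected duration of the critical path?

te_Task 1 = (5 + 4·9 + 13)/6 = 54/6 = 9
te_Task 2 = (7 + 4·8 + 21)/6 = 60/6 = 10
te_Task 3 = (1 + 4·4 + 13)/6 = 30/6 = 5
te_Task 4 = (8 + 4·9 + 10)/6 = 54/6 = 9
te_Task 5 = (2 + 4·3 + 16)/6 = 30/6 = 5
te_Task 6 = (2 + 4·3 + 4)/6 = 18/6 = 3
te_Task 7 = (2 + 4·3 + 4)/6 = 18/6 = 3
te_Task 8 = (8 + 4·10 + 18)/6 = 66/6 = 11
te_Task 9 = (1 + 4·5 + 15)/6 = 36/6 = 6
te_Task 10 = (6 + 4·8 + 16)/6 = 54/6 = 9

Forward pass:
ES_Task 1 = 0; EF_Task 1 = 9
ES_Task 2 = 0; EF_Task 2 = 10
ES_Task 3 = 0; EF_Task 3 = 5
ES_Task 4 = max(EF_Task 1=9, EF_Task 3=5) = 9; EF_Task 4 = 9+9 = 18
ES_Task 5 = 9; EF_Task 5 = 9+5 = 14
ES_Task 6 = max(EF_Task 2=10, EF_Task 3=5) = 10; EF_Task 6 = 10+3 = 13
ES_Task 7 = max(EF_Task 1=9, EF_Task 2=10) = 10; EF_Task 7 = 10+3 = 13
ES_Task 8 = max(EF_Task 4=18, EF_Task 5=14) = 18; EF_Task 8 = 18+11 = 29
ES_Task 9 = 13; EF_Task 9 = 13+6 = 19
ES_Task 10 = max(EF_Task 3=5, EF_Task 7=13, EF_Task 8=29, EF_Task 9=19) = 29; EF_Task 10 = 29+9 = 38
Expected project duration μ = 38 weeks. Critical path: Task 1 → Task 4 → Task 8 → Task 10.

38 weeks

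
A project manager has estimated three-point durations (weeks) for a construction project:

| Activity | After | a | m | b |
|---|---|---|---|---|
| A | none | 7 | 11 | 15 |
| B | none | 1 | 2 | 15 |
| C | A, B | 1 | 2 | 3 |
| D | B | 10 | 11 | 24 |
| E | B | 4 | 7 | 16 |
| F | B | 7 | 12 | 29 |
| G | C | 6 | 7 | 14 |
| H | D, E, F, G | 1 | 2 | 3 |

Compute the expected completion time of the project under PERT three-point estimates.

23 weeks

te_A = (7 + 4·11 + 15)/6 = 66/6 = 11
te_B = (1 + 4·2 + 15)/6 = 24/6 = 4
te_C = (1 + 4·2 + 3)/6 = 12/6 = 2
te_D = (10 + 4·11 + 24)/6 = 78/6 = 13
te_E = (4 + 4·7 + 16)/6 = 48/6 = 8
te_F = (7 + 4·12 + 29)/6 = 84/6 = 14
te_G = (6 + 4·7 + 14)/6 = 48/6 = 8
te_H = (1 + 4·2 + 3)/6 = 12/6 = 2

Forward pass:
ES_A = 0; EF_A = 11
ES_B = 0; EF_B = 4
ES_C = max(EF_A=11, EF_B=4) = 11; EF_C = 11+2 = 13
ES_D = 4; EF_D = 4+13 = 17
ES_E = 4; EF_E = 4+8 = 12
ES_F = 4; EF_F = 4+14 = 18
ES_G = 13; EF_G = 13+8 = 21
ES_H = max(EF_D=17, EF_E=12, EF_F=18, EF_G=21) = 21; EF_H = 21+2 = 23
Expected project duration μ = 23 weeks. Critical path: A → C → G → H.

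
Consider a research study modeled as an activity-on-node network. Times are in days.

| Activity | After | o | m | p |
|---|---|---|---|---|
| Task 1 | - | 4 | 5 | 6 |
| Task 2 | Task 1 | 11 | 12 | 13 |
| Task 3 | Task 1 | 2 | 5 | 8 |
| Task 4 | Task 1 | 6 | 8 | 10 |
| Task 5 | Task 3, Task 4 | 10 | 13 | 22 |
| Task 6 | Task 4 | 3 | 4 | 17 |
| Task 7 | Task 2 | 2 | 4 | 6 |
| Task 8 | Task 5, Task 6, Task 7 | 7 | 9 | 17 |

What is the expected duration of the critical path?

37 days

te_Task 1 = (4 + 4·5 + 6)/6 = 30/6 = 5
te_Task 2 = (11 + 4·12 + 13)/6 = 72/6 = 12
te_Task 3 = (2 + 4·5 + 8)/6 = 30/6 = 5
te_Task 4 = (6 + 4·8 + 10)/6 = 48/6 = 8
te_Task 5 = (10 + 4·13 + 22)/6 = 84/6 = 14
te_Task 6 = (3 + 4·4 + 17)/6 = 36/6 = 6
te_Task 7 = (2 + 4·4 + 6)/6 = 24/6 = 4
te_Task 8 = (7 + 4·9 + 17)/6 = 60/6 = 10

Forward pass:
ES_Task 1 = 0; EF_Task 1 = 5
ES_Task 2 = 5; EF_Task 2 = 5+12 = 17
ES_Task 3 = 5; EF_Task 3 = 5+5 = 10
ES_Task 4 = 5; EF_Task 4 = 5+8 = 13
ES_Task 5 = max(EF_Task 3=10, EF_Task 4=13) = 13; EF_Task 5 = 13+14 = 27
ES_Task 6 = 13; EF_Task 6 = 13+6 = 19
ES_Task 7 = 17; EF_Task 7 = 17+4 = 21
ES_Task 8 = max(EF_Task 5=27, EF_Task 6=19, EF_Task 7=21) = 27; EF_Task 8 = 27+10 = 37
Expected project duration μ = 37 days. Critical path: Task 1 → Task 4 → Task 5 → Task 8.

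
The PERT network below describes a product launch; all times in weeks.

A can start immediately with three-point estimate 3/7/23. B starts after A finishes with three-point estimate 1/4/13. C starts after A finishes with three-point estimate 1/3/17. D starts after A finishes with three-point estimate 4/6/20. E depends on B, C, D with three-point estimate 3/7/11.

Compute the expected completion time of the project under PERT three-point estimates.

te_A = (3 + 4·7 + 23)/6 = 54/6 = 9
te_B = (1 + 4·4 + 13)/6 = 30/6 = 5
te_C = (1 + 4·3 + 17)/6 = 30/6 = 5
te_D = (4 + 4·6 + 20)/6 = 48/6 = 8
te_E = (3 + 4·7 + 11)/6 = 42/6 = 7

Forward pass:
ES_A = 0; EF_A = 9
ES_B = 9; EF_B = 9+5 = 14
ES_C = 9; EF_C = 9+5 = 14
ES_D = 9; EF_D = 9+8 = 17
ES_E = max(EF_B=14, EF_C=14, EF_D=17) = 17; EF_E = 17+7 = 24
Expected project duration μ = 24 weeks. Critical path: A → D → E.

24 weeks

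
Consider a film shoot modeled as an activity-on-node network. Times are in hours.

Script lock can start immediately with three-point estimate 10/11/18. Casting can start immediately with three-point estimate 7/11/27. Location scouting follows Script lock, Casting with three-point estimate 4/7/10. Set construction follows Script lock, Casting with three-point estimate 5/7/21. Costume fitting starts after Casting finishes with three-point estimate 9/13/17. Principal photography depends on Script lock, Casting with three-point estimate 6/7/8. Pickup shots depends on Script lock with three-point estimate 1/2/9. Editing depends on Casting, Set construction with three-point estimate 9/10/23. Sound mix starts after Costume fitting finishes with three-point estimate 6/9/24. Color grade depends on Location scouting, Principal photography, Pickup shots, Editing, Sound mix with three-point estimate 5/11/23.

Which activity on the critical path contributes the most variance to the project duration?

Casting

te_Script lock = (10 + 4·11 + 18)/6 = 72/6 = 12; σ²_Script lock = ((18−10)/6)² = 1.778
te_Casting = (7 + 4·11 + 27)/6 = 78/6 = 13; σ²_Casting = ((27−7)/6)² = 11.111
te_Location scouting = (4 + 4·7 + 10)/6 = 42/6 = 7; σ²_Location scouting = ((10−4)/6)² = 1.000
te_Set construction = (5 + 4·7 + 21)/6 = 54/6 = 9; σ²_Set construction = ((21−5)/6)² = 7.111
te_Costume fitting = (9 + 4·13 + 17)/6 = 78/6 = 13; σ²_Costume fitting = ((17−9)/6)² = 1.778
te_Principal photography = (6 + 4·7 + 8)/6 = 42/6 = 7; σ²_Principal photography = ((8−6)/6)² = 0.111
te_Pickup shots = (1 + 4·2 + 9)/6 = 18/6 = 3; σ²_Pickup shots = ((9−1)/6)² = 1.778
te_Editing = (9 + 4·10 + 23)/6 = 72/6 = 12; σ²_Editing = ((23−9)/6)² = 5.444
te_Sound mix = (6 + 4·9 + 24)/6 = 66/6 = 11; σ²_Sound mix = ((24−6)/6)² = 9.000
te_Color grade = (5 + 4·11 + 23)/6 = 72/6 = 12; σ²_Color grade = ((23−5)/6)² = 9.000

Forward pass:
ES_Script lock = 0; EF_Script lock = 12
ES_Casting = 0; EF_Casting = 13
ES_Location scouting = max(EF_Script lock=12, EF_Casting=13) = 13; EF_Location scouting = 13+7 = 20
ES_Set construction = max(EF_Script lock=12, EF_Casting=13) = 13; EF_Set construction = 13+9 = 22
ES_Costume fitting = 13; EF_Costume fitting = 13+13 = 26
ES_Principal photography = max(EF_Script lock=12, EF_Casting=13) = 13; EF_Principal photography = 13+7 = 20
ES_Pickup shots = 12; EF_Pickup shots = 12+3 = 15
ES_Editing = max(EF_Casting=13, EF_Set construction=22) = 22; EF_Editing = 22+12 = 34
ES_Sound mix = 26; EF_Sound mix = 26+11 = 37
ES_Color grade = max(EF_Location scouting=20, EF_Principal photography=20, EF_Pickup shots=15, EF_Editing=34, EF_Sound mix=37) = 37; EF_Color grade = 37+12 = 49
Expected project duration μ = 49 hours. Critical path: Casting → Costume fitting → Sound mix → Color grade.

Variances on critical path: σ²_Casting=11.111, σ²_Costume fitting=1.778, σ²_Sound mix=9.000, σ²_Color grade=9.000.
Largest is σ²_Casting = 11.111.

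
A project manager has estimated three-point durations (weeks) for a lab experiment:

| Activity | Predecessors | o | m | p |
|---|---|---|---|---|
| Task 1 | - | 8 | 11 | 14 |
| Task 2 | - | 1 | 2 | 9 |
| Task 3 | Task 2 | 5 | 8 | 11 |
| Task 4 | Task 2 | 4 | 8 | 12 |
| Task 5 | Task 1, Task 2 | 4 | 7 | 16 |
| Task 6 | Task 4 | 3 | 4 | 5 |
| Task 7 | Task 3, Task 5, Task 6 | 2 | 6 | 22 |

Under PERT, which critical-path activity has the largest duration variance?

Task 7

te_Task 1 = (8 + 4·11 + 14)/6 = 66/6 = 11; σ²_Task 1 = ((14−8)/6)² = 1.000
te_Task 2 = (1 + 4·2 + 9)/6 = 18/6 = 3; σ²_Task 2 = ((9−1)/6)² = 1.778
te_Task 3 = (5 + 4·8 + 11)/6 = 48/6 = 8; σ²_Task 3 = ((11−5)/6)² = 1.000
te_Task 4 = (4 + 4·8 + 12)/6 = 48/6 = 8; σ²_Task 4 = ((12−4)/6)² = 1.778
te_Task 5 = (4 + 4·7 + 16)/6 = 48/6 = 8; σ²_Task 5 = ((16−4)/6)² = 4.000
te_Task 6 = (3 + 4·4 + 5)/6 = 24/6 = 4; σ²_Task 6 = ((5−3)/6)² = 0.111
te_Task 7 = (2 + 4·6 + 22)/6 = 48/6 = 8; σ²_Task 7 = ((22−2)/6)² = 11.111

Forward pass:
ES_Task 1 = 0; EF_Task 1 = 11
ES_Task 2 = 0; EF_Task 2 = 3
ES_Task 3 = 3; EF_Task 3 = 3+8 = 11
ES_Task 4 = 3; EF_Task 4 = 3+8 = 11
ES_Task 5 = max(EF_Task 1=11, EF_Task 2=3) = 11; EF_Task 5 = 11+8 = 19
ES_Task 6 = 11; EF_Task 6 = 11+4 = 15
ES_Task 7 = max(EF_Task 3=11, EF_Task 5=19, EF_Task 6=15) = 19; EF_Task 7 = 19+8 = 27
Expected project duration μ = 27 weeks. Critical path: Task 1 → Task 5 → Task 7.

Variances on critical path: σ²_Task 1=1.000, σ²_Task 5=4.000, σ²_Task 7=11.111.
Largest is σ²_Task 7 = 11.111.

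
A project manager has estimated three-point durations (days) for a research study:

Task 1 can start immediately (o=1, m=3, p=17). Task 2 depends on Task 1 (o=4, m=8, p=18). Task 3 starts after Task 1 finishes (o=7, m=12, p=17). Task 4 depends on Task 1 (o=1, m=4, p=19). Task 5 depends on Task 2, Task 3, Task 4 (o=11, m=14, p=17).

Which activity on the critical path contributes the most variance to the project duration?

Task 1

te_Task 1 = (1 + 4·3 + 17)/6 = 30/6 = 5; σ²_Task 1 = ((17−1)/6)² = 7.111
te_Task 2 = (4 + 4·8 + 18)/6 = 54/6 = 9; σ²_Task 2 = ((18−4)/6)² = 5.444
te_Task 3 = (7 + 4·12 + 17)/6 = 72/6 = 12; σ²_Task 3 = ((17−7)/6)² = 2.778
te_Task 4 = (1 + 4·4 + 19)/6 = 36/6 = 6; σ²_Task 4 = ((19−1)/6)² = 9.000
te_Task 5 = (11 + 4·14 + 17)/6 = 84/6 = 14; σ²_Task 5 = ((17−11)/6)² = 1.000

Forward pass:
ES_Task 1 = 0; EF_Task 1 = 5
ES_Task 2 = 5; EF_Task 2 = 5+9 = 14
ES_Task 3 = 5; EF_Task 3 = 5+12 = 17
ES_Task 4 = 5; EF_Task 4 = 5+6 = 11
ES_Task 5 = max(EF_Task 2=14, EF_Task 3=17, EF_Task 4=11) = 17; EF_Task 5 = 17+14 = 31
Expected project duration μ = 31 days. Critical path: Task 1 → Task 3 → Task 5.

Variances on critical path: σ²_Task 1=7.111, σ²_Task 3=2.778, σ²_Task 5=1.000.
Largest is σ²_Task 1 = 7.111.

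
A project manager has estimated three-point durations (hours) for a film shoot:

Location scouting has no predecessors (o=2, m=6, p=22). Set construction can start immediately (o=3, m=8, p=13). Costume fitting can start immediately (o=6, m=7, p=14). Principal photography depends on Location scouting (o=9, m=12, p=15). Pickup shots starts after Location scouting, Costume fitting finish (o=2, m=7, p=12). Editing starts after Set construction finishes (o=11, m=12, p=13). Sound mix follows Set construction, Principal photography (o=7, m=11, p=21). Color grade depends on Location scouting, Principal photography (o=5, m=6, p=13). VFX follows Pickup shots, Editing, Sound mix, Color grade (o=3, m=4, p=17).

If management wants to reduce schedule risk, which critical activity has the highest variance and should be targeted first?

te_Location scouting = (2 + 4·6 + 22)/6 = 48/6 = 8; σ²_Location scouting = ((22−2)/6)² = 11.111
te_Set construction = (3 + 4·8 + 13)/6 = 48/6 = 8; σ²_Set construction = ((13−3)/6)² = 2.778
te_Costume fitting = (6 + 4·7 + 14)/6 = 48/6 = 8; σ²_Costume fitting = ((14−6)/6)² = 1.778
te_Principal photography = (9 + 4·12 + 15)/6 = 72/6 = 12; σ²_Principal photography = ((15−9)/6)² = 1.000
te_Pickup shots = (2 + 4·7 + 12)/6 = 42/6 = 7; σ²_Pickup shots = ((12−2)/6)² = 2.778
te_Editing = (11 + 4·12 + 13)/6 = 72/6 = 12; σ²_Editing = ((13−11)/6)² = 0.111
te_Sound mix = (7 + 4·11 + 21)/6 = 72/6 = 12; σ²_Sound mix = ((21−7)/6)² = 5.444
te_Color grade = (5 + 4·6 + 13)/6 = 42/6 = 7; σ²_Color grade = ((13−5)/6)² = 1.778
te_VFX = (3 + 4·4 + 17)/6 = 36/6 = 6; σ²_VFX = ((17−3)/6)² = 5.444

Forward pass:
ES_Location scouting = 0; EF_Location scouting = 8
ES_Set construction = 0; EF_Set construction = 8
ES_Costume fitting = 0; EF_Costume fitting = 8
ES_Principal photography = 8; EF_Principal photography = 8+12 = 20
ES_Pickup shots = max(EF_Location scouting=8, EF_Costume fitting=8) = 8; EF_Pickup shots = 8+7 = 15
ES_Editing = 8; EF_Editing = 8+12 = 20
ES_Sound mix = max(EF_Set construction=8, EF_Principal photography=20) = 20; EF_Sound mix = 20+12 = 32
ES_Color grade = max(EF_Location scouting=8, EF_Principal photography=20) = 20; EF_Color grade = 20+7 = 27
ES_VFX = max(EF_Pickup shots=15, EF_Editing=20, EF_Sound mix=32, EF_Color grade=27) = 32; EF_VFX = 32+6 = 38
Expected project duration μ = 38 hours. Critical path: Location scouting → Principal photography → Sound mix → VFX.

Variances on critical path: σ²_Location scouting=11.111, σ²_Principal photography=1.000, σ²_Sound mix=5.444, σ²_VFX=5.444.
Largest is σ²_Location scouting = 11.111.

Location scouting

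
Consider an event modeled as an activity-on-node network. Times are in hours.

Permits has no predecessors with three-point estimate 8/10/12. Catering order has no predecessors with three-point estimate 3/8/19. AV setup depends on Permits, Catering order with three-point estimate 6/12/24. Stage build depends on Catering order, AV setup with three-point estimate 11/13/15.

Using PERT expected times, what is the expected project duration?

36 hours

te_Permits = (8 + 4·10 + 12)/6 = 60/6 = 10
te_Catering order = (3 + 4·8 + 19)/6 = 54/6 = 9
te_AV setup = (6 + 4·12 + 24)/6 = 78/6 = 13
te_Stage build = (11 + 4·13 + 15)/6 = 78/6 = 13

Forward pass:
ES_Permits = 0; EF_Permits = 10
ES_Catering order = 0; EF_Catering order = 9
ES_AV setup = max(EF_Permits=10, EF_Catering order=9) = 10; EF_AV setup = 10+13 = 23
ES_Stage build = max(EF_Catering order=9, EF_AV setup=23) = 23; EF_Stage build = 23+13 = 36
Expected project duration μ = 36 hours. Critical path: Permits → AV setup → Stage build.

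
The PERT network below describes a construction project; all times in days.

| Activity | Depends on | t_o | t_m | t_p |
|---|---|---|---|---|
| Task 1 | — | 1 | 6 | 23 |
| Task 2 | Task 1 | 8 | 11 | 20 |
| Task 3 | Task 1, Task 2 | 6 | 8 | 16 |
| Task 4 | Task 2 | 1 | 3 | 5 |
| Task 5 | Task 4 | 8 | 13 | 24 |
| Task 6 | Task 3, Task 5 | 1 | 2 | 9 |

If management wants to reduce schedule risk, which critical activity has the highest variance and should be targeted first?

te_Task 1 = (1 + 4·6 + 23)/6 = 48/6 = 8; σ²_Task 1 = ((23−1)/6)² = 13.444
te_Task 2 = (8 + 4·11 + 20)/6 = 72/6 = 12; σ²_Task 2 = ((20−8)/6)² = 4.000
te_Task 3 = (6 + 4·8 + 16)/6 = 54/6 = 9; σ²_Task 3 = ((16−6)/6)² = 2.778
te_Task 4 = (1 + 4·3 + 5)/6 = 18/6 = 3; σ²_Task 4 = ((5−1)/6)² = 0.444
te_Task 5 = (8 + 4·13 + 24)/6 = 84/6 = 14; σ²_Task 5 = ((24−8)/6)² = 7.111
te_Task 6 = (1 + 4·2 + 9)/6 = 18/6 = 3; σ²_Task 6 = ((9−1)/6)² = 1.778

Forward pass:
ES_Task 1 = 0; EF_Task 1 = 8
ES_Task 2 = 8; EF_Task 2 = 8+12 = 20
ES_Task 3 = max(EF_Task 1=8, EF_Task 2=20) = 20; EF_Task 3 = 20+9 = 29
ES_Task 4 = 20; EF_Task 4 = 20+3 = 23
ES_Task 5 = 23; EF_Task 5 = 23+14 = 37
ES_Task 6 = max(EF_Task 3=29, EF_Task 5=37) = 37; EF_Task 6 = 37+3 = 40
Expected project duration μ = 40 days. Critical path: Task 1 → Task 2 → Task 4 → Task 5 → Task 6.

Variances on critical path: σ²_Task 1=13.444, σ²_Task 2=4.000, σ²_Task 4=0.444, σ²_Task 5=7.111, σ²_Task 6=1.778.
Largest is σ²_Task 1 = 13.444.

Task 1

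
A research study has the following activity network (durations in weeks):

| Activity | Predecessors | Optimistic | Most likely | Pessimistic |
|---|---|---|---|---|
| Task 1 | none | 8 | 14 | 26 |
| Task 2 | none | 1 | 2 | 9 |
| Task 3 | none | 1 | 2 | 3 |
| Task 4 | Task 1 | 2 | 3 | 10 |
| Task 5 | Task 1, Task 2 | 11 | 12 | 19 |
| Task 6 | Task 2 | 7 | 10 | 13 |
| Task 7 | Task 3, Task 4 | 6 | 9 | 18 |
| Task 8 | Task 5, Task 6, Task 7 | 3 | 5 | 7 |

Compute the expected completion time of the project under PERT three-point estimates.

te_Task 1 = (8 + 4·14 + 26)/6 = 90/6 = 15
te_Task 2 = (1 + 4·2 + 9)/6 = 18/6 = 3
te_Task 3 = (1 + 4·2 + 3)/6 = 12/6 = 2
te_Task 4 = (2 + 4·3 + 10)/6 = 24/6 = 4
te_Task 5 = (11 + 4·12 + 19)/6 = 78/6 = 13
te_Task 6 = (7 + 4·10 + 13)/6 = 60/6 = 10
te_Task 7 = (6 + 4·9 + 18)/6 = 60/6 = 10
te_Task 8 = (3 + 4·5 + 7)/6 = 30/6 = 5

Forward pass:
ES_Task 1 = 0; EF_Task 1 = 15
ES_Task 2 = 0; EF_Task 2 = 3
ES_Task 3 = 0; EF_Task 3 = 2
ES_Task 4 = 15; EF_Task 4 = 15+4 = 19
ES_Task 5 = max(EF_Task 1=15, EF_Task 2=3) = 15; EF_Task 5 = 15+13 = 28
ES_Task 6 = 3; EF_Task 6 = 3+10 = 13
ES_Task 7 = max(EF_Task 3=2, EF_Task 4=19) = 19; EF_Task 7 = 19+10 = 29
ES_Task 8 = max(EF_Task 5=28, EF_Task 6=13, EF_Task 7=29) = 29; EF_Task 8 = 29+5 = 34
Expected project duration μ = 34 weeks. Critical path: Task 1 → Task 4 → Task 7 → Task 8.

34 weeks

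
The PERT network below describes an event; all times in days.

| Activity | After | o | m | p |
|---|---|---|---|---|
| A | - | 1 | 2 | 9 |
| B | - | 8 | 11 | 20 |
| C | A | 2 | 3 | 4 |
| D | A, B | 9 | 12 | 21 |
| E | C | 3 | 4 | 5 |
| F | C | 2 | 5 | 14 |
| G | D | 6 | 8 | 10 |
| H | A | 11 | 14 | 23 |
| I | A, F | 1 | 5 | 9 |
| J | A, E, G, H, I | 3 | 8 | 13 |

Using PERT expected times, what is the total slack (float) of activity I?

te_A = (1 + 4·2 + 9)/6 = 18/6 = 3
te_B = (8 + 4·11 + 20)/6 = 72/6 = 12
te_C = (2 + 4·3 + 4)/6 = 18/6 = 3
te_D = (9 + 4·12 + 21)/6 = 78/6 = 13
te_E = (3 + 4·4 + 5)/6 = 24/6 = 4
te_F = (2 + 4·5 + 14)/6 = 36/6 = 6
te_G = (6 + 4·8 + 10)/6 = 48/6 = 8
te_H = (11 + 4·14 + 23)/6 = 90/6 = 15
te_I = (1 + 4·5 + 9)/6 = 30/6 = 5
te_J = (3 + 4·8 + 13)/6 = 48/6 = 8

Forward pass:
ES_A = 0; EF_A = 3
ES_B = 0; EF_B = 12
ES_C = 3; EF_C = 3+3 = 6
ES_D = max(EF_A=3, EF_B=12) = 12; EF_D = 12+13 = 25
ES_E = 6; EF_E = 6+4 = 10
ES_F = 6; EF_F = 6+6 = 12
ES_G = 25; EF_G = 25+8 = 33
ES_H = 3; EF_H = 3+15 = 18
ES_I = max(EF_A=3, EF_F=12) = 12; EF_I = 12+5 = 17
ES_J = max(EF_A=3, EF_E=10, EF_G=33, EF_H=18, EF_I=17) = 33; EF_J = 33+8 = 41
Expected project duration μ = 41 days. Critical path: B → D → G → J.

Backward pass:
LF_J = 41; LS_J = 41−8 = 33
LF_I = LS_J = 33; LS_I = 33−5 = 28
LF_H = LS_J = 33; LS_H = 33−15 = 18
LF_G = LS_J = 33; LS_G = 33−8 = 25
LF_F = LS_I = 28; LS_F = 28−6 = 22
LF_E = LS_J = 33; LS_E = 33−4 = 29
LF_D = LS_G = 25; LS_D = 25−13 = 12
LF_C = min(LS_E=29, LS_F=22) = 22; LS_C = 22−3 = 19
LF_B = LS_D = 12; LS_B = 12−12 = 0
LF_A = min(LS_C=19, LS_D=12, LS_H=18, LS_I=28, LS_J=33) = 12; LS_A = 12−3 = 9
Slack_I = LS_I − ES_I = 28 − 12 = 16

16 days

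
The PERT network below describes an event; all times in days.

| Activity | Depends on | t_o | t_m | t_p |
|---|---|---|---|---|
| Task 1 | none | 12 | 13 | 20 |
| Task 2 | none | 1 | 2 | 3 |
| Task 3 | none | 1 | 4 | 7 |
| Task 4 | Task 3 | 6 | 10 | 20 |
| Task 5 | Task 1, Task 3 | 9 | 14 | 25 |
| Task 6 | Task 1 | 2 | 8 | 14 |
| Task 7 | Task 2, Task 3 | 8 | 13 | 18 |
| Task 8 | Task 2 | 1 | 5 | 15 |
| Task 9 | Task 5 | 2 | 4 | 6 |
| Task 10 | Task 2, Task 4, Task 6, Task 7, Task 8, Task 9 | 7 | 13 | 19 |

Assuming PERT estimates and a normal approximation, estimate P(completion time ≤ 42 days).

te_Task 1 = (12 + 4·13 + 20)/6 = 84/6 = 14; σ²_Task 1 = ((20−12)/6)² = 1.778
te_Task 2 = (1 + 4·2 + 3)/6 = 12/6 = 2; σ²_Task 2 = ((3−1)/6)² = 0.111
te_Task 3 = (1 + 4·4 + 7)/6 = 24/6 = 4; σ²_Task 3 = ((7−1)/6)² = 1.000
te_Task 4 = (6 + 4·10 + 20)/6 = 66/6 = 11; σ²_Task 4 = ((20−6)/6)² = 5.444
te_Task 5 = (9 + 4·14 + 25)/6 = 90/6 = 15; σ²_Task 5 = ((25−9)/6)² = 7.111
te_Task 6 = (2 + 4·8 + 14)/6 = 48/6 = 8; σ²_Task 6 = ((14−2)/6)² = 4.000
te_Task 7 = (8 + 4·13 + 18)/6 = 78/6 = 13; σ²_Task 7 = ((18−8)/6)² = 2.778
te_Task 8 = (1 + 4·5 + 15)/6 = 36/6 = 6; σ²_Task 8 = ((15−1)/6)² = 5.444
te_Task 9 = (2 + 4·4 + 6)/6 = 24/6 = 4; σ²_Task 9 = ((6−2)/6)² = 0.444
te_Task 10 = (7 + 4·13 + 19)/6 = 78/6 = 13; σ²_Task 10 = ((19−7)/6)² = 4.000

Forward pass:
ES_Task 1 = 0; EF_Task 1 = 14
ES_Task 2 = 0; EF_Task 2 = 2
ES_Task 3 = 0; EF_Task 3 = 4
ES_Task 4 = 4; EF_Task 4 = 4+11 = 15
ES_Task 5 = max(EF_Task 1=14, EF_Task 3=4) = 14; EF_Task 5 = 14+15 = 29
ES_Task 6 = 14; EF_Task 6 = 14+8 = 22
ES_Task 7 = max(EF_Task 2=2, EF_Task 3=4) = 4; EF_Task 7 = 4+13 = 17
ES_Task 8 = 2; EF_Task 8 = 2+6 = 8
ES_Task 9 = 29; EF_Task 9 = 29+4 = 33
ES_Task 10 = max(EF_Task 2=2, EF_Task 4=15, EF_Task 6=22, EF_Task 7=17, EF_Task 8=8, EF_Task 9=33) = 33; EF_Task 10 = 33+13 = 46
Expected project duration μ = 46 days. Critical path: Task 1 → Task 5 → Task 9 → Task 10.

Variance along critical path = 1.778 + 7.111 + 0.444 + 4.000 = 13.333; σ = √13.333 = 3.651 days.
Z = (42 − 46) / 3.651 = -1.095
P(T ≤ 42) = Φ(-1.095) ≈ 0.137

0.137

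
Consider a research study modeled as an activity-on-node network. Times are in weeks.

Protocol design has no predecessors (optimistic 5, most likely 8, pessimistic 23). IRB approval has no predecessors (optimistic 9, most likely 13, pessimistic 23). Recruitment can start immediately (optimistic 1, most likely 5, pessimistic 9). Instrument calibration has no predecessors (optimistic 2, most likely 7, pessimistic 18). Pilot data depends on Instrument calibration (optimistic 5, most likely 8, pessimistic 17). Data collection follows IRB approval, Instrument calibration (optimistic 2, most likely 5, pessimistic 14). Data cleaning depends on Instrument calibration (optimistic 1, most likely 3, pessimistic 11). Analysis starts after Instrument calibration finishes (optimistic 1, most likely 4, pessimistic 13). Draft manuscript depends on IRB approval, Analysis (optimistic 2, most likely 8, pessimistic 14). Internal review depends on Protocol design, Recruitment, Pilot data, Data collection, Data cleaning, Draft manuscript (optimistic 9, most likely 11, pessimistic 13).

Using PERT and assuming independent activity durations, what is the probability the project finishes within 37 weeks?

0.898

te_Protocol design = (5 + 4·8 + 23)/6 = 60/6 = 10; σ²_Protocol design = ((23−5)/6)² = 9.000
te_IRB approval = (9 + 4·13 + 23)/6 = 84/6 = 14; σ²_IRB approval = ((23−9)/6)² = 5.444
te_Recruitment = (1 + 4·5 + 9)/6 = 30/6 = 5; σ²_Recruitment = ((9−1)/6)² = 1.778
te_Instrument calibration = (2 + 4·7 + 18)/6 = 48/6 = 8; σ²_Instrument calibration = ((18−2)/6)² = 7.111
te_Pilot data = (5 + 4·8 + 17)/6 = 54/6 = 9; σ²_Pilot data = ((17−5)/6)² = 4.000
te_Data collection = (2 + 4·5 + 14)/6 = 36/6 = 6; σ²_Data collection = ((14−2)/6)² = 4.000
te_Data cleaning = (1 + 4·3 + 11)/6 = 24/6 = 4; σ²_Data cleaning = ((11−1)/6)² = 2.778
te_Analysis = (1 + 4·4 + 13)/6 = 30/6 = 5; σ²_Analysis = ((13−1)/6)² = 4.000
te_Draft manuscript = (2 + 4·8 + 14)/6 = 48/6 = 8; σ²_Draft manuscript = ((14−2)/6)² = 4.000
te_Internal review = (9 + 4·11 + 13)/6 = 66/6 = 11; σ²_Internal review = ((13−9)/6)² = 0.444

Forward pass:
ES_Protocol design = 0; EF_Protocol design = 10
ES_IRB approval = 0; EF_IRB approval = 14
ES_Recruitment = 0; EF_Recruitment = 5
ES_Instrument calibration = 0; EF_Instrument calibration = 8
ES_Pilot data = 8; EF_Pilot data = 8+9 = 17
ES_Data collection = max(EF_IRB approval=14, EF_Instrument calibration=8) = 14; EF_Data collection = 14+6 = 20
ES_Data cleaning = 8; EF_Data cleaning = 8+4 = 12
ES_Analysis = 8; EF_Analysis = 8+5 = 13
ES_Draft manuscript = max(EF_IRB approval=14, EF_Analysis=13) = 14; EF_Draft manuscript = 14+8 = 22
ES_Internal review = max(EF_Protocol design=10, EF_Recruitment=5, EF_Pilot data=17, EF_Data collection=20, EF_Data cleaning=12, EF_Draft manuscript=22) = 22; EF_Internal review = 22+11 = 33
Expected project duration μ = 33 weeks. Critical path: IRB approval → Draft manuscript → Internal review.

Variance along critical path = 5.444 + 4.000 + 0.444 = 9.889; σ = √9.889 = 3.145 weeks.
Z = (37 − 33) / 3.145 = 1.272
P(T ≤ 37) = Φ(1.272) ≈ 0.898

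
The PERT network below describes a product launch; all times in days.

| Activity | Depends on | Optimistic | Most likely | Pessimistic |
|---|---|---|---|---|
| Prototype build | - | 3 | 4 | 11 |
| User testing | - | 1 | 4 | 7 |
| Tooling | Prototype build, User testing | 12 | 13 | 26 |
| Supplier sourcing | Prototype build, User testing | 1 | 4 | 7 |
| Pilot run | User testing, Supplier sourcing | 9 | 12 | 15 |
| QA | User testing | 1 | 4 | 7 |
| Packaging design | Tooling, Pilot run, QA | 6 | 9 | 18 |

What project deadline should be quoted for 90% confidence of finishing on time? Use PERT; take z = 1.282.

34.6 days

te_Prototype build = (3 + 4·4 + 11)/6 = 30/6 = 5; σ²_Prototype build = ((11−3)/6)² = 1.778
te_User testing = (1 + 4·4 + 7)/6 = 24/6 = 4; σ²_User testing = ((7−1)/6)² = 1.000
te_Tooling = (12 + 4·13 + 26)/6 = 90/6 = 15; σ²_Tooling = ((26−12)/6)² = 5.444
te_Supplier sourcing = (1 + 4·4 + 7)/6 = 24/6 = 4; σ²_Supplier sourcing = ((7−1)/6)² = 1.000
te_Pilot run = (9 + 4·12 + 15)/6 = 72/6 = 12; σ²_Pilot run = ((15−9)/6)² = 1.000
te_QA = (1 + 4·4 + 7)/6 = 24/6 = 4; σ²_QA = ((7−1)/6)² = 1.000
te_Packaging design = (6 + 4·9 + 18)/6 = 60/6 = 10; σ²_Packaging design = ((18−6)/6)² = 4.000

Forward pass:
ES_Prototype build = 0; EF_Prototype build = 5
ES_User testing = 0; EF_User testing = 4
ES_Tooling = max(EF_Prototype build=5, EF_User testing=4) = 5; EF_Tooling = 5+15 = 20
ES_Supplier sourcing = max(EF_Prototype build=5, EF_User testing=4) = 5; EF_Supplier sourcing = 5+4 = 9
ES_Pilot run = max(EF_User testing=4, EF_Supplier sourcing=9) = 9; EF_Pilot run = 9+12 = 21
ES_QA = 4; EF_QA = 4+4 = 8
ES_Packaging design = max(EF_Tooling=20, EF_Pilot run=21, EF_QA=8) = 21; EF_Packaging design = 21+10 = 31
Expected project duration μ = 31 days. Critical path: Prototype build → Supplier sourcing → Pilot run → Packaging design.

Variance along critical path = 1.778 + 1.000 + 1.000 + 4.000 = 7.778; σ = 2.789 days.
D = μ + z·σ = 31 + 1.282·2.789 = 34.6 days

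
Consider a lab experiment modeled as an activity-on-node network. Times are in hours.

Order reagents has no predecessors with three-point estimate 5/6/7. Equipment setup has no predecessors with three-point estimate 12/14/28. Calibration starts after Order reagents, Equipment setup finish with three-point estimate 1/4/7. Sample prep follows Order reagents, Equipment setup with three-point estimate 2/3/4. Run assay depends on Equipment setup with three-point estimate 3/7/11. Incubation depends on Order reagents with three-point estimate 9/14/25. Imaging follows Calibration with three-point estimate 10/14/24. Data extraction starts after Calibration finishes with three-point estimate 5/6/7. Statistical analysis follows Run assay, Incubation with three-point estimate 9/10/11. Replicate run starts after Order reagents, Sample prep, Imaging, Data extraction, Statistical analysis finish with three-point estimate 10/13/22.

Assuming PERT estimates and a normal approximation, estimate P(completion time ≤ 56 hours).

te_Order reagents = (5 + 4·6 + 7)/6 = 36/6 = 6; σ²_Order reagents = ((7−5)/6)² = 0.111
te_Equipment setup = (12 + 4·14 + 28)/6 = 96/6 = 16; σ²_Equipment setup = ((28−12)/6)² = 7.111
te_Calibration = (1 + 4·4 + 7)/6 = 24/6 = 4; σ²_Calibration = ((7−1)/6)² = 1.000
te_Sample prep = (2 + 4·3 + 4)/6 = 18/6 = 3; σ²_Sample prep = ((4−2)/6)² = 0.111
te_Run assay = (3 + 4·7 + 11)/6 = 42/6 = 7; σ²_Run assay = ((11−3)/6)² = 1.778
te_Incubation = (9 + 4·14 + 25)/6 = 90/6 = 15; σ²_Incubation = ((25−9)/6)² = 7.111
te_Imaging = (10 + 4·14 + 24)/6 = 90/6 = 15; σ²_Imaging = ((24−10)/6)² = 5.444
te_Data extraction = (5 + 4·6 + 7)/6 = 36/6 = 6; σ²_Data extraction = ((7−5)/6)² = 0.111
te_Statistical analysis = (9 + 4·10 + 11)/6 = 60/6 = 10; σ²_Statistical analysis = ((11−9)/6)² = 0.111
te_Replicate run = (10 + 4·13 + 22)/6 = 84/6 = 14; σ²_Replicate run = ((22−10)/6)² = 4.000

Forward pass:
ES_Order reagents = 0; EF_Order reagents = 6
ES_Equipment setup = 0; EF_Equipment setup = 16
ES_Calibration = max(EF_Order reagents=6, EF_Equipment setup=16) = 16; EF_Calibration = 16+4 = 20
ES_Sample prep = max(EF_Order reagents=6, EF_Equipment setup=16) = 16; EF_Sample prep = 16+3 = 19
ES_Run assay = 16; EF_Run assay = 16+7 = 23
ES_Incubation = 6; EF_Incubation = 6+15 = 21
ES_Imaging = 20; EF_Imaging = 20+15 = 35
ES_Data extraction = 20; EF_Data extraction = 20+6 = 26
ES_Statistical analysis = max(EF_Run assay=23, EF_Incubation=21) = 23; EF_Statistical analysis = 23+10 = 33
ES_Replicate run = max(EF_Order reagents=6, EF_Sample prep=19, EF_Imaging=35, EF_Data extraction=26, EF_Statistical analysis=33) = 35; EF_Replicate run = 35+14 = 49
Expected project duration μ = 49 hours. Critical path: Equipment setup → Calibration → Imaging → Replicate run.

Variance along critical path = 7.111 + 1.000 + 5.444 + 4.000 = 17.556; σ = √17.556 = 4.190 hours.
Z = (56 − 49) / 4.190 = 1.671
P(T ≤ 56) = Φ(1.671) ≈ 0.953

0.953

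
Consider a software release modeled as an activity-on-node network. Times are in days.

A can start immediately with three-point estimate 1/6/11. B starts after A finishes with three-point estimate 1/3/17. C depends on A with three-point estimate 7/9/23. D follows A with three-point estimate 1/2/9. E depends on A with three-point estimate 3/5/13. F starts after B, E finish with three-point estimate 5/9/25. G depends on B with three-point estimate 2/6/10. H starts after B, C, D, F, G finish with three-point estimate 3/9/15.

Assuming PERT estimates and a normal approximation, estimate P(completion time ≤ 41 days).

te_A = (1 + 4·6 + 11)/6 = 36/6 = 6; σ²_A = ((11−1)/6)² = 2.778
te_B = (1 + 4·3 + 17)/6 = 30/6 = 5; σ²_B = ((17−1)/6)² = 7.111
te_C = (7 + 4·9 + 23)/6 = 66/6 = 11; σ²_C = ((23−7)/6)² = 7.111
te_D = (1 + 4·2 + 9)/6 = 18/6 = 3; σ²_D = ((9−1)/6)² = 1.778
te_E = (3 + 4·5 + 13)/6 = 36/6 = 6; σ²_E = ((13−3)/6)² = 2.778
te_F = (5 + 4·9 + 25)/6 = 66/6 = 11; σ²_F = ((25−5)/6)² = 11.111
te_G = (2 + 4·6 + 10)/6 = 36/6 = 6; σ²_G = ((10−2)/6)² = 1.778
te_H = (3 + 4·9 + 15)/6 = 54/6 = 9; σ²_H = ((15−3)/6)² = 4.000

Forward pass:
ES_A = 0; EF_A = 6
ES_B = 6; EF_B = 6+5 = 11
ES_C = 6; EF_C = 6+11 = 17
ES_D = 6; EF_D = 6+3 = 9
ES_E = 6; EF_E = 6+6 = 12
ES_F = max(EF_B=11, EF_E=12) = 12; EF_F = 12+11 = 23
ES_G = 11; EF_G = 11+6 = 17
ES_H = max(EF_B=11, EF_C=17, EF_D=9, EF_F=23, EF_G=17) = 23; EF_H = 23+9 = 32
Expected project duration μ = 32 days. Critical path: A → E → F → H.

Variance along critical path = 2.778 + 2.778 + 11.111 + 4.000 = 20.667; σ = √20.667 = 4.546 days.
Z = (41 − 32) / 4.546 = 1.980
P(T ≤ 41) = Φ(1.980) ≈ 0.976

0.976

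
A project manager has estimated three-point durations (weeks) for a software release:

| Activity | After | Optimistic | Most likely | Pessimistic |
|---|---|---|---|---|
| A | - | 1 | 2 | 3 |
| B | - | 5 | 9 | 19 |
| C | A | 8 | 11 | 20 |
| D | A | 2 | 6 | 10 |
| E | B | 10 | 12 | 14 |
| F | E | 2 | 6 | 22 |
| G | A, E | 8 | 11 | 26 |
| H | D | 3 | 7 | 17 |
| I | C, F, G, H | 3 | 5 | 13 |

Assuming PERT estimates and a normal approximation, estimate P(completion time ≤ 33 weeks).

0.028

te_A = (1 + 4·2 + 3)/6 = 12/6 = 2; σ²_A = ((3−1)/6)² = 0.111
te_B = (5 + 4·9 + 19)/6 = 60/6 = 10; σ²_B = ((19−5)/6)² = 5.444
te_C = (8 + 4·11 + 20)/6 = 72/6 = 12; σ²_C = ((20−8)/6)² = 4.000
te_D = (2 + 4·6 + 10)/6 = 36/6 = 6; σ²_D = ((10−2)/6)² = 1.778
te_E = (10 + 4·12 + 14)/6 = 72/6 = 12; σ²_E = ((14−10)/6)² = 0.444
te_F = (2 + 4·6 + 22)/6 = 48/6 = 8; σ²_F = ((22−2)/6)² = 11.111
te_G = (8 + 4·11 + 26)/6 = 78/6 = 13; σ²_G = ((26−8)/6)² = 9.000
te_H = (3 + 4·7 + 17)/6 = 48/6 = 8; σ²_H = ((17−3)/6)² = 5.444
te_I = (3 + 4·5 + 13)/6 = 36/6 = 6; σ²_I = ((13−3)/6)² = 2.778

Forward pass:
ES_A = 0; EF_A = 2
ES_B = 0; EF_B = 10
ES_C = 2; EF_C = 2+12 = 14
ES_D = 2; EF_D = 2+6 = 8
ES_E = 10; EF_E = 10+12 = 22
ES_F = 22; EF_F = 22+8 = 30
ES_G = max(EF_A=2, EF_E=22) = 22; EF_G = 22+13 = 35
ES_H = 8; EF_H = 8+8 = 16
ES_I = max(EF_C=14, EF_F=30, EF_G=35, EF_H=16) = 35; EF_I = 35+6 = 41
Expected project duration μ = 41 weeks. Critical path: B → E → G → I.

Variance along critical path = 5.444 + 0.444 + 9.000 + 2.778 = 17.667; σ = √17.667 = 4.203 weeks.
Z = (33 − 41) / 4.203 = -1.903
P(T ≤ 33) = Φ(-1.903) ≈ 0.028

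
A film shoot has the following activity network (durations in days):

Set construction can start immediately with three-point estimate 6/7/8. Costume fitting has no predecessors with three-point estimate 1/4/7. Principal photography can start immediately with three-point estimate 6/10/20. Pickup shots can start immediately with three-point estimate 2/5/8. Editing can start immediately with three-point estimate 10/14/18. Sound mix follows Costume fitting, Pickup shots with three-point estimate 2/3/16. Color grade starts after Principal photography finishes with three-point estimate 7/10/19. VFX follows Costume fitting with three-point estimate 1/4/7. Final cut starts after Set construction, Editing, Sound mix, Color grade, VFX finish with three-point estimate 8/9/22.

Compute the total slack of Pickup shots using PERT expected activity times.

12 days

te_Set construction = (6 + 4·7 + 8)/6 = 42/6 = 7
te_Costume fitting = (1 + 4·4 + 7)/6 = 24/6 = 4
te_Principal photography = (6 + 4·10 + 20)/6 = 66/6 = 11
te_Pickup shots = (2 + 4·5 + 8)/6 = 30/6 = 5
te_Editing = (10 + 4·14 + 18)/6 = 84/6 = 14
te_Sound mix = (2 + 4·3 + 16)/6 = 30/6 = 5
te_Color grade = (7 + 4·10 + 19)/6 = 66/6 = 11
te_VFX = (1 + 4·4 + 7)/6 = 24/6 = 4
te_Final cut = (8 + 4·9 + 22)/6 = 66/6 = 11

Forward pass:
ES_Set construction = 0; EF_Set construction = 7
ES_Costume fitting = 0; EF_Costume fitting = 4
ES_Principal photography = 0; EF_Principal photography = 11
ES_Pickup shots = 0; EF_Pickup shots = 5
ES_Editing = 0; EF_Editing = 14
ES_Sound mix = max(EF_Costume fitting=4, EF_Pickup shots=5) = 5; EF_Sound mix = 5+5 = 10
ES_Color grade = 11; EF_Color grade = 11+11 = 22
ES_VFX = 4; EF_VFX = 4+4 = 8
ES_Final cut = max(EF_Set construction=7, EF_Editing=14, EF_Sound mix=10, EF_Color grade=22, EF_VFX=8) = 22; EF_Final cut = 22+11 = 33
Expected project duration μ = 33 days. Critical path: Principal photography → Color grade → Final cut.

Backward pass:
LF_Final cut = 33; LS_Final cut = 33−11 = 22
LF_VFX = LS_Final cut = 22; LS_VFX = 22−4 = 18
LF_Color grade = LS_Final cut = 22; LS_Color grade = 22−11 = 11
LF_Sound mix = LS_Final cut = 22; LS_Sound mix = 22−5 = 17
LF_Editing = LS_Final cut = 22; LS_Editing = 22−14 = 8
LF_Pickup shots = LS_Sound mix = 17; LS_Pickup shots = 17−5 = 12
LF_Principal photography = LS_Color grade = 11; LS_Principal photography = 11−11 = 0
LF_Costume fitting = min(LS_Sound mix=17, LS_VFX=18) = 17; LS_Costume fitting = 17−4 = 13
LF_Set construction = LS_Final cut = 22; LS_Set construction = 22−7 = 15
Slack_Pickup shots = LS_Pickup shots − ES_Pickup shots = 12 − 0 = 12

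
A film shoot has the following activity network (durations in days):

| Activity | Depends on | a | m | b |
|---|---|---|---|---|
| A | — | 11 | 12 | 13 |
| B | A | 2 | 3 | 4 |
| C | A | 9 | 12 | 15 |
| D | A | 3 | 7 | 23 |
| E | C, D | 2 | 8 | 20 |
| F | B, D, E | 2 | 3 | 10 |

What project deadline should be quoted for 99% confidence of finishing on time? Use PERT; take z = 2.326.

te_A = (11 + 4·12 + 13)/6 = 72/6 = 12; σ²_A = ((13−11)/6)² = 0.111
te_B = (2 + 4·3 + 4)/6 = 18/6 = 3; σ²_B = ((4−2)/6)² = 0.111
te_C = (9 + 4·12 + 15)/6 = 72/6 = 12; σ²_C = ((15−9)/6)² = 1.000
te_D = (3 + 4·7 + 23)/6 = 54/6 = 9; σ²_D = ((23−3)/6)² = 11.111
te_E = (2 + 4·8 + 20)/6 = 54/6 = 9; σ²_E = ((20−2)/6)² = 9.000
te_F = (2 + 4·3 + 10)/6 = 24/6 = 4; σ²_F = ((10−2)/6)² = 1.778

Forward pass:
ES_A = 0; EF_A = 12
ES_B = 12; EF_B = 12+3 = 15
ES_C = 12; EF_C = 12+12 = 24
ES_D = 12; EF_D = 12+9 = 21
ES_E = max(EF_C=24, EF_D=21) = 24; EF_E = 24+9 = 33
ES_F = max(EF_B=15, EF_D=21, EF_E=33) = 33; EF_F = 33+4 = 37
Expected project duration μ = 37 days. Critical path: A → C → E → F.

Variance along critical path = 0.111 + 1.000 + 9.000 + 1.778 = 11.889; σ = 3.448 days.
D = μ + z·σ = 37 + 2.326·3.448 = 45.0 days

45.0 days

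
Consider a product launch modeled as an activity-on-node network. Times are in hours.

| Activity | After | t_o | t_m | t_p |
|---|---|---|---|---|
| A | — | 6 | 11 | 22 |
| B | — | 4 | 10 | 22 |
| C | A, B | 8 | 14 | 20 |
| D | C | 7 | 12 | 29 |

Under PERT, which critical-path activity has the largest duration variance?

te_A = (6 + 4·11 + 22)/6 = 72/6 = 12; σ²_A = ((22−6)/6)² = 7.111
te_B = (4 + 4·10 + 22)/6 = 66/6 = 11; σ²_B = ((22−4)/6)² = 9.000
te_C = (8 + 4·14 + 20)/6 = 84/6 = 14; σ²_C = ((20−8)/6)² = 4.000
te_D = (7 + 4·12 + 29)/6 = 84/6 = 14; σ²_D = ((29−7)/6)² = 13.444

Forward pass:
ES_A = 0; EF_A = 12
ES_B = 0; EF_B = 11
ES_C = max(EF_A=12, EF_B=11) = 12; EF_C = 12+14 = 26
ES_D = 26; EF_D = 26+14 = 40
Expected project duration μ = 40 hours. Critical path: A → C → D.

Variances on critical path: σ²_A=7.111, σ²_C=4.000, σ²_D=13.444.
Largest is σ²_D = 13.444.

D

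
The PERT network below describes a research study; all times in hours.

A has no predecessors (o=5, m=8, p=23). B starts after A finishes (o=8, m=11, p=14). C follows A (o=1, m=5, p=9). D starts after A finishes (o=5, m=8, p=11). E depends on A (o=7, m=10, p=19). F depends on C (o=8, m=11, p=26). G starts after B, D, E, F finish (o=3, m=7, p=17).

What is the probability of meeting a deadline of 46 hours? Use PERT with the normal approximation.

0.977

te_A = (5 + 4·8 + 23)/6 = 60/6 = 10; σ²_A = ((23−5)/6)² = 9.000
te_B = (8 + 4·11 + 14)/6 = 66/6 = 11; σ²_B = ((14−8)/6)² = 1.000
te_C = (1 + 4·5 + 9)/6 = 30/6 = 5; σ²_C = ((9−1)/6)² = 1.778
te_D = (5 + 4·8 + 11)/6 = 48/6 = 8; σ²_D = ((11−5)/6)² = 1.000
te_E = (7 + 4·10 + 19)/6 = 66/6 = 11; σ²_E = ((19−7)/6)² = 4.000
te_F = (8 + 4·11 + 26)/6 = 78/6 = 13; σ²_F = ((26−8)/6)² = 9.000
te_G = (3 + 4·7 + 17)/6 = 48/6 = 8; σ²_G = ((17−3)/6)² = 5.444

Forward pass:
ES_A = 0; EF_A = 10
ES_B = 10; EF_B = 10+11 = 21
ES_C = 10; EF_C = 10+5 = 15
ES_D = 10; EF_D = 10+8 = 18
ES_E = 10; EF_E = 10+11 = 21
ES_F = 15; EF_F = 15+13 = 28
ES_G = max(EF_B=21, EF_D=18, EF_E=21, EF_F=28) = 28; EF_G = 28+8 = 36
Expected project duration μ = 36 hours. Critical path: A → C → F → G.

Variance along critical path = 9.000 + 1.778 + 9.000 + 5.444 = 25.222; σ = √25.222 = 5.022 hours.
Z = (46 − 36) / 5.022 = 1.991
P(T ≤ 46) = Φ(1.991) ≈ 0.977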